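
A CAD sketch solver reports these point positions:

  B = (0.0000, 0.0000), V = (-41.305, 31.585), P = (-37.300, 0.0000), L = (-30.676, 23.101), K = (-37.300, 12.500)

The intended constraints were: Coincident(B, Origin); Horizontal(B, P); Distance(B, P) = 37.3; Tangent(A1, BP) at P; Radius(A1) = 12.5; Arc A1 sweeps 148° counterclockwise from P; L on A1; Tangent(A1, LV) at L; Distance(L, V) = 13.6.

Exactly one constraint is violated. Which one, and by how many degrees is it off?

Tangent(A1, LV) at L — off by 6.60°.

B = (0.00, 0.00) ✓; B.y = 0.00, P.y = 0.00 ✓; |BP| = 37.30 ✓; ∠(KP, PB) = 90.00° ✓; |KP| = 12.50 ✓; bearing(K→L) − bearing(K→P) = 148.0° ✓; |KL| = 12.50 ✓; ∠(KL, LV) = 96.60° ✗; |LV| = 13.60 ✓.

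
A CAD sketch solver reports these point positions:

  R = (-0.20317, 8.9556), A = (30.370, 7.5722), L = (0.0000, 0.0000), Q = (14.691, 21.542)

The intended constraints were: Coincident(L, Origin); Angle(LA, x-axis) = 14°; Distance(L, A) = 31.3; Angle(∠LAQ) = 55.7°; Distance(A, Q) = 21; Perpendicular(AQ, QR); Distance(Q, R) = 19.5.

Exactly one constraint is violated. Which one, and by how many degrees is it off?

Perpendicular(AQ, QR) — off by 8.10°.

L = (0.00, 0.00) ✓; LA at 14.00° ✓; |LA| = 31.30 ✓; ∠LAQ = 55.70° ✓; |AQ| = 21.00 ✓; ∠(AQ, QR) = 81.90° ✗; |QR| = 19.50 ✓.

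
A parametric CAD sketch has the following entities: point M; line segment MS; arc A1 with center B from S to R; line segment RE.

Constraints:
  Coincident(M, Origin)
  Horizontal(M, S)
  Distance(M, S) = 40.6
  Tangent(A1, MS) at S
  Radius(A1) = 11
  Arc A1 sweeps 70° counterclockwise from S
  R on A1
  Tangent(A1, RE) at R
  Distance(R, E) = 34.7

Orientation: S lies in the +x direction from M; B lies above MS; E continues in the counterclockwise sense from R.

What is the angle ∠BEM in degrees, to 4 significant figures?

20.02°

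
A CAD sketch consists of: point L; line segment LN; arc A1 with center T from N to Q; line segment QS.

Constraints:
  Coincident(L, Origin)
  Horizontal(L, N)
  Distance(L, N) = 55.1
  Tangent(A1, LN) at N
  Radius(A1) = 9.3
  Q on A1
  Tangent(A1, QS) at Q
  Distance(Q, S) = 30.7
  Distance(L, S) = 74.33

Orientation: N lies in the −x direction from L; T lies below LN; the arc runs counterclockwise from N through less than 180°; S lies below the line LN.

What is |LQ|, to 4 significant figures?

65.14

L is at the origin; LN is horizontal with |LN| = 55.1 and N on the −x side, so N = (-55.10, 0.000). Since A1 is tangent to LN there, TN ⟂ LN, so T = N + (0, -9.3) = (-55.10, -9.300). Since TQ ⟂ QS (tangency), |TS| = √(9.3² + 30.7²) = 32.08 regardless of where Q sits on A1. So S lies on both circle(L, 74.33) and circle(T, 32.08); the below-LN intersection is S = (-62.29, -40.56). Q is the foot of the tangent from S: Q = (-64.38, -9.934).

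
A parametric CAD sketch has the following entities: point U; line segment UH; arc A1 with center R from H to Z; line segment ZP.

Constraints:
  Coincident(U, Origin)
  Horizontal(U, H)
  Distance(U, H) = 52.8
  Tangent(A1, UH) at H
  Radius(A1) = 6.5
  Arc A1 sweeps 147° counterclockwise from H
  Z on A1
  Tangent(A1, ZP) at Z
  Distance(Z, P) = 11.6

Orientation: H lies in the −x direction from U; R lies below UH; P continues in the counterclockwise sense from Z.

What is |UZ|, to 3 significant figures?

57.6

U is at the origin; U and H share the same y with |UH| = 52.8 and H on the −x side, so H = (-52.8, 0.00). The tangent condition forces RH to be normal to UH, so R = H + (0, -6.5) = (-52.8, -6.50). On A1, H sits at bearing 90° from R; a 147° counterclockwise sweep puts Z at bearing 237°, so Z = R + 6.5·(cos 237°, sin 237°) = (-56.3, -12.0). Then |UZ| = |Z − U| = 57.6.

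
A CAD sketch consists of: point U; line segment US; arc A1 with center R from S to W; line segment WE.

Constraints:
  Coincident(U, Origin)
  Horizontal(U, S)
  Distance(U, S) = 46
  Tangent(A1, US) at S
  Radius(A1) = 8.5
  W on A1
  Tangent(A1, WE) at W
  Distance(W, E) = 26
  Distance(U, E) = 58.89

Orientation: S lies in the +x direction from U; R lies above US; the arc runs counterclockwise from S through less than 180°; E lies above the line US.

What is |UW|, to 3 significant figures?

55.2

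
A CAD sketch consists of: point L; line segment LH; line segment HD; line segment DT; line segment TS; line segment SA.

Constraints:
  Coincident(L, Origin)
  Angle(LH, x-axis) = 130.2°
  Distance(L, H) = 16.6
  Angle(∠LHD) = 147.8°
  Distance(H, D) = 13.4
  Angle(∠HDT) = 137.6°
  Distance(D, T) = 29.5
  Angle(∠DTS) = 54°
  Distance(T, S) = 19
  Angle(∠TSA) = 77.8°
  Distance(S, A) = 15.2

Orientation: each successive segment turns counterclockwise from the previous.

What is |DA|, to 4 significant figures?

9.142

L is at the origin; LH runs at 130.2° with length 16.6, so H = (-10.71, 12.68). ∠LHD = 147.8° gives HD at 162.4° from the x-axis; with |HD| = 13.4, D = (-23.49, 16.73). ∠HDT = 137.6° gives DT at -155.2° from the x-axis; with |DT| = 29.5, T = (-50.27, 4.357). ∠DTS = 54.0° gives TS at -29.20° from the x-axis; with |TS| = 19.0, S = (-33.68, -4.912). ∠TSA = 77.8° gives SA at 73.00° from the x-axis; with |SA| = 15.2, A = (-29.24, 9.623). Then |DA| = |A − D| = 9.142.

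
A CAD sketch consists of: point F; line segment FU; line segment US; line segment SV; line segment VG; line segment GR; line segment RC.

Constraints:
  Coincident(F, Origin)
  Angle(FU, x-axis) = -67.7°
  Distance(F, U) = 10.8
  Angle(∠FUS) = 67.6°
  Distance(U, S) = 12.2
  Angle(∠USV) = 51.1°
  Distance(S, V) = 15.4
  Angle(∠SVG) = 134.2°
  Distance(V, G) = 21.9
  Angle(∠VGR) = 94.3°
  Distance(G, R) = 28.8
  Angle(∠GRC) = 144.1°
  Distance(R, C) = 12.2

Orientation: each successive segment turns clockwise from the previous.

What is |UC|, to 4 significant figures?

31.47

F is at the origin; FU runs at -67.7° with length 10.8, so U = (4.098, -9.992). ∠FUS = 67.6° gives US at 179.9° from the x-axis; with |US| = 12.2, S = (-8.102, -9.971). ∠USV = 51.1° gives SV at 51.00° from the x-axis; with |SV| = 15.4, V = (1.590, 1.997). ∠SVG = 134.2° gives VG at 5.200° from the x-axis; with |VG| = 21.9, G = (23.40, 3.982). ∠VGR = 94.3° gives GR at -80.50° from the x-axis; with |GR| = 28.8, R = (28.15, -24.42). ∠GRC = 144.1° gives RC at -116.4° from the x-axis; with |RC| = 12.2, C = (22.73, -35.35). Then |UC| = |C − U| = 31.47.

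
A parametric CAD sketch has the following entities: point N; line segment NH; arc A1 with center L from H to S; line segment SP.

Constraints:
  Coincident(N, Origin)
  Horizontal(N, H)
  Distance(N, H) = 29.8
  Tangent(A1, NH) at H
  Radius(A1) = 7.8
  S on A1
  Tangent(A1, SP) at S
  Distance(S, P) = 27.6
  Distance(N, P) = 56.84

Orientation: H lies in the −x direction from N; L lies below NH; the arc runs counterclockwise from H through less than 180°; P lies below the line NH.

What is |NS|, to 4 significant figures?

37.13

N is at the origin; NH is horizontal with |NH| = 29.8 and H on the −x side, so H = (-29.80, 0.000). Tangency of A1 to NH means the radius LH is perpendicular to NH, so L = H + (0, -7.8) = (-29.80, -7.800). Since LS ⟂ SP (tangency), |LP| = √(7.8² + 27.6²) = 28.68 regardless of where S sits on A1. So P lies on both circle(N, 56.84) and circle(L, 28.68); the below-NH intersection is P = (-48.62, -29.44). S is the foot of the tangent from P: S = (-36.86, -4.475).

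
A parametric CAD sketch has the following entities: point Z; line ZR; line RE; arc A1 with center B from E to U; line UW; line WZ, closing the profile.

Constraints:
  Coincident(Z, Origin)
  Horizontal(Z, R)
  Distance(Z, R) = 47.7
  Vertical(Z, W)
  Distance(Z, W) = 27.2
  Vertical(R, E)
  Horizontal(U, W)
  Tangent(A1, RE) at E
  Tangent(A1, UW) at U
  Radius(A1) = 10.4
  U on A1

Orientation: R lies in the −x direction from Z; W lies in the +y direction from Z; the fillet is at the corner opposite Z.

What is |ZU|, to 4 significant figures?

46.16

Z is at the origin; ZR is horizontal with |ZR| = 47.7 and R on the −x side, so R = (-47.70, 0.000). Z and W share the same x with |ZW| = 27.2 and W on the +y side, so W = (0.000, 27.20). The virtual corner opposite Z is at (-47.70, 27.20). The tangent condition forces BE to be normal to RE and since A1 is tangent to UW there, BU ⟂ UW, with radius 10.4, so the center B sits 10.4 in from both sides at B = (-37.30, 16.80). That places the tangent points at E = (-47.70, 16.80) on RE and U = (-37.30, 27.20) on UW. Then |ZU| = |U − Z| = 46.16.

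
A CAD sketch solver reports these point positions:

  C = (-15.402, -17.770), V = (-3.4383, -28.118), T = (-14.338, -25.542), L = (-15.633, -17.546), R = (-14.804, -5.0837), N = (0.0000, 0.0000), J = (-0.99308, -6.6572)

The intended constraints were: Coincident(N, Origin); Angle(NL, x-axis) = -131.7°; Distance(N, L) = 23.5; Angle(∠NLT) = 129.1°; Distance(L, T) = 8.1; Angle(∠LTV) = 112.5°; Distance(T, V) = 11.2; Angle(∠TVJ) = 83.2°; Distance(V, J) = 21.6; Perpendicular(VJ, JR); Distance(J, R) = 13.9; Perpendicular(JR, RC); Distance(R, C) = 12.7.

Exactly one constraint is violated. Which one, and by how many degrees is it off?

Perpendicular(JR, RC) — off by 3.80°.

N = (0.00, 0.00) ✓; NL at -131.7° ✓; |NL| = 23.50 ✓; ∠NLT = 129.1° ✓; |LT| = 8.100 ✓; ∠LTV = 112.5° ✓; |TV| = 11.20 ✓; ∠TVJ = 83.20° ✓; |VJ| = 21.60 ✓; ∠(VJ, JR) = 90.00° ✓; |JR| = 13.90 ✓; ∠(JR, RC) = 93.80° ✗; |RC| = 12.70 ✓.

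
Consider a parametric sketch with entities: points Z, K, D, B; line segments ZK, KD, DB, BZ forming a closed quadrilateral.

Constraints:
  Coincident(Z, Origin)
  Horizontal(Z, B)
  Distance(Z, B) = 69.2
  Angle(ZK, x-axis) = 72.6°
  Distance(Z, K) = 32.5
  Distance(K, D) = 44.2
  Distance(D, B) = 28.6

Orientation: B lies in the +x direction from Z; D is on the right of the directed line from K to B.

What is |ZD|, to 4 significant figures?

40.61

Z is at the origin; ZB is horizontal with |ZB| = 69.2 and B in +x, so B = (69.2, 0). ZK runs at 72.6° with |ZK| = 32.5, so K = (9.719, 31.01). D is determined by |KD| = 44.2 and |DB| = 28.6 together: it lies at the intersection of circle(K, 44.2) and circle(B, 28.6). With |KB| = 67.08, the foot of the radical line on KB is 42.01 from K and the perpendicular offset is √(44.2² − 42.01²) = 13.75. Taking the right-of-KB solution: D = (40.61, -0.6036).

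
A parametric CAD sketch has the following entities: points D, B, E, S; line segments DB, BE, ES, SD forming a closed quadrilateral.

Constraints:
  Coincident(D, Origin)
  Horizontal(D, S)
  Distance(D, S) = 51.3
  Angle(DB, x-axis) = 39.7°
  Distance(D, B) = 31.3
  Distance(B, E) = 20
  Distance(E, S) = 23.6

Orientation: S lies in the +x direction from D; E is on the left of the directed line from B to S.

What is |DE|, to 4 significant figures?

49.32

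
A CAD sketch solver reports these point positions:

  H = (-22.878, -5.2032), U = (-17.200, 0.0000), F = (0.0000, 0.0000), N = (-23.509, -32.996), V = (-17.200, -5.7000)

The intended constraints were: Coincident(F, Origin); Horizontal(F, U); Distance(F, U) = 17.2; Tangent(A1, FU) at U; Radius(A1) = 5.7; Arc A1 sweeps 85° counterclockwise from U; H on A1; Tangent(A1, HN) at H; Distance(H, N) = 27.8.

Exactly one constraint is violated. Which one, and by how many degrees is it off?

Tangent(A1, HN) at H — off by 3.70°.

F = (0.00, 0.00) ✓; F.y = 0.00, U.y = 0.00 ✓; |FU| = 17.20 ✓; ∠(VU, UF) = 90.00° ✓; |VU| = 5.700 ✓; bearing(V→H) − bearing(V→U) = 85.00° ✓; |VH| = 5.700 ✓; ∠(VH, HN) = 86.30° ✗; |HN| = 27.80 ✓.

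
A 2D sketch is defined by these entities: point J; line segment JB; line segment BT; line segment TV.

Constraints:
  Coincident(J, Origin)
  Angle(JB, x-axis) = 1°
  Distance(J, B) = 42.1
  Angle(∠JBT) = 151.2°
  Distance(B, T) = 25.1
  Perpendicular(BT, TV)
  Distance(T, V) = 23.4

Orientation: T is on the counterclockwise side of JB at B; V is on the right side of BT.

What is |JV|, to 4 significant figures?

75.84

J is at the origin; JB runs at 1.0° with length 42.1, so B = 42.1·(cos 1.0°, sin 1.0°) = (42.09, 0.7347). ∠JBT = 151.2°, so BT runs at 1.0° + (180° − 151.2°) = 29.80° from the x-axis; with |BT| = 25.1, T = B + 25.1·(cos 29.80°, sin 29.80°) = (63.87, 13.21). BT is perpendicular to TV; with |TV| = 23.4 on the right of BT, V = T + 23.4·(0.4970, -0.8678) = (75.50, -7.097). Then |JV| = |V − J| = 75.84.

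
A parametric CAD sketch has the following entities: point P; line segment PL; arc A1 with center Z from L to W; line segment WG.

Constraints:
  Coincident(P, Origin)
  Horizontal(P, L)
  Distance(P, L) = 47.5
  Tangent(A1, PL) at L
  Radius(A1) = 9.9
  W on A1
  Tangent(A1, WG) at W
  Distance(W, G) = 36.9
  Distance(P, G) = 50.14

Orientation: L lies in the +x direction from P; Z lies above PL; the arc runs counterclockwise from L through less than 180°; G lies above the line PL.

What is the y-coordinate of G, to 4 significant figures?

42.19

Checks: |ZW| = 9.900 ✓; ∠(ZW, WG) = 90.00° ✓; |WG| = 36.90 ✓; |PG| = 50.14 ✓.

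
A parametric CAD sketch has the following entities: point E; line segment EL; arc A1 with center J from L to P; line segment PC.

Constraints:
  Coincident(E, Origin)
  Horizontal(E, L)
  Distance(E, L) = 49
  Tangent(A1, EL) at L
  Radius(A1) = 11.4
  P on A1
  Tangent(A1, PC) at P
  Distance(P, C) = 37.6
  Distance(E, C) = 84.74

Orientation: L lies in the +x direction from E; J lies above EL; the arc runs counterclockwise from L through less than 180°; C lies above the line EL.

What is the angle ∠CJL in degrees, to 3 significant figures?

141°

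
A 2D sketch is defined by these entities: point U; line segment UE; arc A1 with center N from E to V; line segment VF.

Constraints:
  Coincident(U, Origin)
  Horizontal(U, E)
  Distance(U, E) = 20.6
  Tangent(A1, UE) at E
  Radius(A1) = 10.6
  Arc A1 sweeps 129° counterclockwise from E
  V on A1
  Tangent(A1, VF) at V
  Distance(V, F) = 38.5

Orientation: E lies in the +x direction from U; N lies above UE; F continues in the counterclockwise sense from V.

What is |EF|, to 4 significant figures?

49.83

U is at the origin; UE is horizontal with |UE| = 20.6 and E on the +x side, so E = (20.60, 0.000). Since A1 is tangent to UE there, NE ⟂ UE, so N = E + (0, 10.6) = (20.60, 10.60). On A1, E sits at bearing -90° from N; a 129° counterclockwise sweep puts V at bearing 39°, so V = N + 10.6·(cos 39°, sin 39°) = (28.84, 17.27). The tangent condition forces NV to be normal to VF, so VF runs along (−sin 39°, cos 39°); with |VF| = 38.5, F = (4.609, 47.19). Then |EF| = |F − E| = 49.83.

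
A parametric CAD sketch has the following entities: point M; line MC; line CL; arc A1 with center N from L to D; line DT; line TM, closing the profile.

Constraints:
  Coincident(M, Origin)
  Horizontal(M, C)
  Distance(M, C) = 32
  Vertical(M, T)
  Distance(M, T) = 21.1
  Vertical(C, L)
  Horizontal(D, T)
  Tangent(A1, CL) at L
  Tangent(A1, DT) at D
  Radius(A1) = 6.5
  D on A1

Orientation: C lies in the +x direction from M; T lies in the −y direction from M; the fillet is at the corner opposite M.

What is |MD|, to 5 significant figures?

33.098

The virtual corner opposite M is at (32.000, -21.100). The tangent condition forces NL to be normal to CL and since A1 is tangent to DT there, ND ⟂ DT, with radius 6.5, so the center N sits 6.5 in from both sides at N = (25.500, -14.600). That places the tangent points at L = (32.000, -14.600) on CL and D = (25.500, -21.100) on DT. Then |MD| = |D − M| = 33.098.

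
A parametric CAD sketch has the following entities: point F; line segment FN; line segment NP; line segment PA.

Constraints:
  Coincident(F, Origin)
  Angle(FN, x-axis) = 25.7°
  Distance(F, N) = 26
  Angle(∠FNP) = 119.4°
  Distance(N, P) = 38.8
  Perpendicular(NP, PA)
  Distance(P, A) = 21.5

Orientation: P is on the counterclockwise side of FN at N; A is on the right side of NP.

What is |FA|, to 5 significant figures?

67.883

F is at the origin; FN runs at 25.7° with length 26.0, so N = 26.0·(cos 25.7°, sin 25.7°) = (23.428, 11.275). ∠FNP = 119.4°, so NP runs at 25.7° + (180° − 119.4°) = 86.300° from the x-axis; with |NP| = 38.8, P = N + 38.8·(cos 86.300°, sin 86.300°) = (25.932, 49.994). NP is perpendicular to PA; with |PA| = 21.5 on the right of NP, A = P + 21.5·(0.99792, -0.064532) = (47.387, 48.607). Then |FA| = |A − F| = 67.883.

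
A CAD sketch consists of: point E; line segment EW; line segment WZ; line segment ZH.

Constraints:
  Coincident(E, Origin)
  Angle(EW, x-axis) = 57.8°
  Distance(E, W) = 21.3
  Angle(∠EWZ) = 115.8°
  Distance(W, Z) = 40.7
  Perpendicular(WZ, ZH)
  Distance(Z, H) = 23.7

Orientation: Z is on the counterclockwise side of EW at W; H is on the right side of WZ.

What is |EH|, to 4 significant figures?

65.84

∠EWZ = 115.8°, so WZ runs at 57.8° + (180° − 115.8°) = 122.0° from the x-axis; with |WZ| = 40.7, Z = W + 40.7·(cos 122.0°, sin 122.0°) = (-10.22, 52.54). WZ is perpendicular to ZH; with |ZH| = 23.7 on the right of WZ, H = Z + 23.7·(0.8480, 0.5299) = (9.881, 65.10). Then |EH| = |H − E| = 65.84.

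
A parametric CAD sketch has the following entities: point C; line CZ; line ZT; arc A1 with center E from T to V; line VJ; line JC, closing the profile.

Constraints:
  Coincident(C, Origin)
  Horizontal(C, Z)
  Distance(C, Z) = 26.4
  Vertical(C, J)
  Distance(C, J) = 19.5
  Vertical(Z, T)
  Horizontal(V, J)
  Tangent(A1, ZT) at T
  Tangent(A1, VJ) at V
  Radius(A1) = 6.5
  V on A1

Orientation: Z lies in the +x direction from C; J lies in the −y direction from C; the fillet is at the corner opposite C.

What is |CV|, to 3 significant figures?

27.9

The virtual corner opposite C is at (26.4, -19.5). The tangent condition forces ET to be normal to ZT and tangency of A1 to VJ means the radius EV is perpendicular to VJ, with radius 6.5, so the center E sits 6.5 in from both sides at E = (19.9, -13.0). That places the tangent points at T = (26.4, -13.0) on ZT and V = (19.9, -19.5) on VJ. Then |CV| = |V − C| = 27.9.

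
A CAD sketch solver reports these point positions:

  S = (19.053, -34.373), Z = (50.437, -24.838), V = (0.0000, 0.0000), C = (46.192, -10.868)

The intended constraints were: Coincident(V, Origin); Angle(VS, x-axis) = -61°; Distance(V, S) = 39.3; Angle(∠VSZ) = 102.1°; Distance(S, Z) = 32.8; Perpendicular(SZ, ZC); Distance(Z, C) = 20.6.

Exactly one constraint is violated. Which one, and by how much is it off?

Distance(Z, C) = 20.6 — off by 6.00.

V = (0.00, 0.00) ✓; VS at -61.00° ✓; |VS| = 39.30 ✓; ∠VSZ = 102.1° ✓; |SZ| = 32.80 ✓; ∠(SZ, ZC) = 90.00° ✓; |ZC| = 14.60 ✗.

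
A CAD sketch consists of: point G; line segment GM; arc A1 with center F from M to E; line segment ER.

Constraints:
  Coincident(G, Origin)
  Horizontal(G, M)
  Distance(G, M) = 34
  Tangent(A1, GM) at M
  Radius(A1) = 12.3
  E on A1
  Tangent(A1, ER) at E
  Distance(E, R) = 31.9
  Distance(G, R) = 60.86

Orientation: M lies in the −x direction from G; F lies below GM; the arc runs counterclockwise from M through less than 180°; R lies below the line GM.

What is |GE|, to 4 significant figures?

48.35

Checks: |FM| = 12.30 ✓; |FE| = 12.30 ✓; ∠(FE, ER) = 90.00° ✓; |ER| = 31.90 ✓; |GR| = 60.86 ✓.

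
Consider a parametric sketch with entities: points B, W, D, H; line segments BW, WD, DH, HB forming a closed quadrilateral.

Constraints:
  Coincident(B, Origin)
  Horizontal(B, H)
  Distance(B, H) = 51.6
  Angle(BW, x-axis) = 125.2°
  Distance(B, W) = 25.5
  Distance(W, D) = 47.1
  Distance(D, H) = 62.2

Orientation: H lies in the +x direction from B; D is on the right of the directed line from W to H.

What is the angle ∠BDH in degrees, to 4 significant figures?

54.34°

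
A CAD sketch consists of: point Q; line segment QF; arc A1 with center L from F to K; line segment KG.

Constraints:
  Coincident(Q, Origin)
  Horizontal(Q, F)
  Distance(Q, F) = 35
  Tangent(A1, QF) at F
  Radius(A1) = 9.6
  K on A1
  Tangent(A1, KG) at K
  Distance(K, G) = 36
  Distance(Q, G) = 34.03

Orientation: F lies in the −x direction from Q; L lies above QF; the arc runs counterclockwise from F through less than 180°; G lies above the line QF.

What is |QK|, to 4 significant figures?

27.47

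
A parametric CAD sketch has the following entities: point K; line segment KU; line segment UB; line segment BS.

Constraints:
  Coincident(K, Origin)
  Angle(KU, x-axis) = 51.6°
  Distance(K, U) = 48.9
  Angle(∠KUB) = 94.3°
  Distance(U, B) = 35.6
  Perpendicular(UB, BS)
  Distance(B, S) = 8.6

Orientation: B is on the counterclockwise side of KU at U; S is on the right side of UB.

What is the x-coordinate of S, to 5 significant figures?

10.043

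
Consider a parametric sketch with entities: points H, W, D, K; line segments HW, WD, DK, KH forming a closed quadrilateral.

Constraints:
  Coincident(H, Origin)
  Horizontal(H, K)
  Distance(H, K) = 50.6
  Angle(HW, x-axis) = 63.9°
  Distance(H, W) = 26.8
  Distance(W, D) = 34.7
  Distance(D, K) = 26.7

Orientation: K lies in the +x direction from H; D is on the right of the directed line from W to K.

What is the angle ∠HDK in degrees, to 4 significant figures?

145.0°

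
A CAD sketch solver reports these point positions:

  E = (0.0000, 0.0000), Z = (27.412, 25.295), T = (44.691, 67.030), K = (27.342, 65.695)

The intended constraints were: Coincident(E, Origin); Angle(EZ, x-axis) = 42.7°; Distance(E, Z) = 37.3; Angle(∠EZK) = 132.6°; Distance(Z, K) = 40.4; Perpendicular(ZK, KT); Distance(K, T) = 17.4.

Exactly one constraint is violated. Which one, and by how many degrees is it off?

Perpendicular(ZK, KT) — off by 4.30°.

E = (0.00, 0.00) ✓; EZ at 42.70° ✓; |EZ| = 37.30 ✓; ∠EZK = 132.6° ✓; |ZK| = 40.40 ✓; ∠(ZK, KT) = 85.70° ✗; |KT| = 17.40 ✓.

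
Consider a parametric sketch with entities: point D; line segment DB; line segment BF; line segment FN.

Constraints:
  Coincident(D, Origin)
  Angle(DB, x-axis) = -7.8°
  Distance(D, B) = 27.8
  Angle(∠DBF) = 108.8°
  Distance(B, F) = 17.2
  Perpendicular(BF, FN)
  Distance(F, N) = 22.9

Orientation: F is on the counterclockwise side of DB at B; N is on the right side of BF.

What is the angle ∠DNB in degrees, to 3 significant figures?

8.92°

D is at the origin; DB runs at -7.8° with length 27.8, so B = 27.8·(cos -7.8°, sin -7.8°) = (27.5, -3.77). ∠DBF = 108.8°, so BF runs at -7.8° + (180° − 108.8°) = 63.4° from the x-axis; with |BF| = 17.2, F = B + 17.2·(cos 63.4°, sin 63.4°) = (35.2, 11.6). BF ⟂ FN; with |FN| = 22.9 on the right of BF, N = F + 22.9·(0.894, -0.448) = (55.7, 1.35). Then cos ∠DNB = ND·NB / (|ND||NB|), giving 8.92°.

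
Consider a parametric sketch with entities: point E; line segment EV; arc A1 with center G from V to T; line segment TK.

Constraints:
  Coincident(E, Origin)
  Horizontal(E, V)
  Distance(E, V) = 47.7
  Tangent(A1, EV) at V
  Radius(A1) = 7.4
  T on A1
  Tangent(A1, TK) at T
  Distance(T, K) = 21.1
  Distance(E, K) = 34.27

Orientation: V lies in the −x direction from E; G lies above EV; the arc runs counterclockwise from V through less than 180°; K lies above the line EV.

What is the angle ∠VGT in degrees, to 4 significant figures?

50.43°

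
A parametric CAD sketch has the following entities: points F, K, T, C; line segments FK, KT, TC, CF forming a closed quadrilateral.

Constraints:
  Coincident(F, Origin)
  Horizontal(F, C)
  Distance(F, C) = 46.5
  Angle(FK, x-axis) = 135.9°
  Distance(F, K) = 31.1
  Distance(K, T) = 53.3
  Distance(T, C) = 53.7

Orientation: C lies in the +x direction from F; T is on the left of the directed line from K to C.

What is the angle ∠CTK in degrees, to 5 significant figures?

84.807°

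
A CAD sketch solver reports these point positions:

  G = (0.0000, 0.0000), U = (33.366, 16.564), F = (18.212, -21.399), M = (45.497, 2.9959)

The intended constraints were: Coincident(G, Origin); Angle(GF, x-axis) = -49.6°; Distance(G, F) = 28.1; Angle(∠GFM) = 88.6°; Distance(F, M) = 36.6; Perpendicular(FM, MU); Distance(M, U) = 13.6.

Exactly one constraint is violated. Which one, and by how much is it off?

Distance(M, U) = 13.6 — off by 4.60.

G = (0.00, 0.00) ✓; GF at -49.60° ✓; |GF| = 28.10 ✓; ∠GFM = 88.60° ✓; |FM| = 36.60 ✓; ∠(FM, MU) = 90.00° ✓; |MU| = 18.20 ✗.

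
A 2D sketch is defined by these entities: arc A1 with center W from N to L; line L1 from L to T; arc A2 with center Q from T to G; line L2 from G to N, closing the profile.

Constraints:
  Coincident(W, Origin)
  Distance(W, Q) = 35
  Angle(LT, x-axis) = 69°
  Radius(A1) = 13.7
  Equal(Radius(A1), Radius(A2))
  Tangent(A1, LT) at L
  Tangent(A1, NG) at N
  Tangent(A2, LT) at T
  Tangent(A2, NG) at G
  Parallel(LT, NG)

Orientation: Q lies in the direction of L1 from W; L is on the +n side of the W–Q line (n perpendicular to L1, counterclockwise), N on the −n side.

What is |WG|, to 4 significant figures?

37.59

The slot axis is L1's direction at 69.0°, so u = (cos 69.0°, sin 69.0°) = (0.3584, 0.9336) and n = (−sin 69.0°, cos 69.0°) = (-0.9336, 0.3584). W is at the origin and Q lies 35.0 along u from W, so Q = 35.0·u = (12.54, 32.68). Tangency of A1 to both parallel lines with radius 13.7 puts L and N at W ± 13.7·n: L = (-12.79, 4.910), N = (12.79, -4.910). Equal radii place T and G the same way about Q: T = Q + 13.7·n = (-0.2472, 37.58), G = Q − 13.7·n = (25.33, 27.77). Then |WG| = |G − W| = 37.59.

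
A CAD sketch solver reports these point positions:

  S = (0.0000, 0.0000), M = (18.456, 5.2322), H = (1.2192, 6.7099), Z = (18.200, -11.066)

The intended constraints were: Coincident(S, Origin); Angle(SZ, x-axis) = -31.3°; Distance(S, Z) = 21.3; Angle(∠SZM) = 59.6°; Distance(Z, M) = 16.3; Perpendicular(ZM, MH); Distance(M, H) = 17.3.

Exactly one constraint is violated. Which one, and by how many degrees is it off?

Perpendicular(ZM, MH) — off by 4.00°.

S = (0.00, 0.00) ✓; SZ at -31.30° ✓; |SZ| = 21.30 ✓; ∠SZM = 59.60° ✓; |ZM| = 16.30 ✓; ∠(ZM, MH) = 86.00° ✗; |MH| = 17.30 ✓.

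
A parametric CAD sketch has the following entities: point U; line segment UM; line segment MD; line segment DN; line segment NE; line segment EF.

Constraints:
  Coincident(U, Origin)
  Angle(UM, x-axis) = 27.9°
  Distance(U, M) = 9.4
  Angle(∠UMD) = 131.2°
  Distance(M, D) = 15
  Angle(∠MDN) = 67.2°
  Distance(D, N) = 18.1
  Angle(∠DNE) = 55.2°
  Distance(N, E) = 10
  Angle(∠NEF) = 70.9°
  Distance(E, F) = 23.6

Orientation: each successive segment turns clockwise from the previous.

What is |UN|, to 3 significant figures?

17.1

U is at the origin; UM runs at 27.9° with length 9.4, so M = (8.31, 4.40). ∠UMD = 131.2° gives MD at -20.9° from the x-axis; with |MD| = 15.0, D = (22.3, -0.953). ∠MDN = 67.2° gives DN at -134° from the x-axis; with |DN| = 18.1, N = (9.82, -14.0). Then |UN| = |N − U| = 17.1.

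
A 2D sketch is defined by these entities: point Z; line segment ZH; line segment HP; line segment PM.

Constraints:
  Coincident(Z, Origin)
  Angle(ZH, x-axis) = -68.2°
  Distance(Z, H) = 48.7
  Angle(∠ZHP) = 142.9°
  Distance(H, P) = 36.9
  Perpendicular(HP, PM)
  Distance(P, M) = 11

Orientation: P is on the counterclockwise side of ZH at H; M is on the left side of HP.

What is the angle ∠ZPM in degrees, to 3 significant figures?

68.8°

Z is at the origin; ZH runs at -68.2° with length 48.7, so H = 48.7·(cos -68.2°, sin -68.2°) = (18.1, -45.2). ∠ZHP = 142.9°, so HP runs at -68.2° + (180° − 142.9°) = -31.1° from the x-axis; with |HP| = 36.9, P = H + 36.9·(cos -31.1°, sin -31.1°) = (49.7, -64.3). The perpendicularity gives PM at right angles to HP; with |PM| = 11.0 on the left of HP, M = P + 11.0·(0.517, 0.856) = (55.4, -54.9). Then cos ∠ZPM = PZ·PM / (|PZ||PM|), giving 68.8°.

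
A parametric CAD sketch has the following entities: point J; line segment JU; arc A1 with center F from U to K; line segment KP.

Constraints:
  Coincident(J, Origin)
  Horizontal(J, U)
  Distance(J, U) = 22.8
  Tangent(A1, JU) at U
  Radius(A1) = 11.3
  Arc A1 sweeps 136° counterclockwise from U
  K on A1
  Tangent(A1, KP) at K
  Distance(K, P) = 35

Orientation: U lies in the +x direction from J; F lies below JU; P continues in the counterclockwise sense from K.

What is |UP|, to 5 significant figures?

47.048

J is at the origin; JU is horizontal with |JU| = 22.8 and U on the +x side, so U = (22.800, 0.0000). Tangency of A1 to JU means the radius FU is perpendicular to JU, so F = U + (0, -11.3) = (22.800, -11.300). On A1, U sits at bearing 90° from F; a 136° counterclockwise sweep puts K at bearing 226°, so K = F + 11.3·(cos 226°, sin 226°) = (14.950, -19.429). Tangency of A1 to KP means the radius FK is perpendicular to KP, so KP runs along (−sin 226°, cos 226°); with |KP| = 35.0, P = (40.127, -43.742). Then |UP| = |P − U| = 47.048.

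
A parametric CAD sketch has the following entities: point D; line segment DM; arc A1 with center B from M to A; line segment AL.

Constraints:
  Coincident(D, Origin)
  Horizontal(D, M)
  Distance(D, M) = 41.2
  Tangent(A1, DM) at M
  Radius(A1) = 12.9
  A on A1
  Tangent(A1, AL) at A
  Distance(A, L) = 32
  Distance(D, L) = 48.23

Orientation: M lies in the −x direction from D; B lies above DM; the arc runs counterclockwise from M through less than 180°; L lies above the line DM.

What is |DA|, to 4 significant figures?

30.44

Checks: ∠(BM, MD) = 90.00° ✓; |BM| = 12.90 ✓; |BA| = 12.90 ✓; ∠(BA, AL) = 90.00° ✓; |AL| = 32.00 ✓; |DL| = 48.23 ✓.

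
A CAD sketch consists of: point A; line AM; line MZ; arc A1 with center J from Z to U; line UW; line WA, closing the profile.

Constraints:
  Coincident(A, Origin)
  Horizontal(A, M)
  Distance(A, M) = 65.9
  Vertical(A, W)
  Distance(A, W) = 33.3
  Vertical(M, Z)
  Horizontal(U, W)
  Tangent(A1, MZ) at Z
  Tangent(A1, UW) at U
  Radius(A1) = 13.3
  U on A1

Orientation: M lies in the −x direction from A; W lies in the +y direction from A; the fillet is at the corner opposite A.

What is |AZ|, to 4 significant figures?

68.87

A is at the origin; A and M share the same y with |AM| = 65.9 and M on the −x side, so M = (-65.90, 0.000). AW is vertical with |AW| = 33.3 and W on the +y side, so W = (0.000, 33.30). The virtual corner opposite A is at (-65.90, 33.30). Since A1 is tangent to MZ there, JZ ⟂ MZ and since A1 is tangent to UW there, JU ⟂ UW, with radius 13.3, so the center J sits 13.3 in from both sides at J = (-52.60, 20.00). That places the tangent points at Z = (-65.90, 20.00) on MZ and U = (-52.60, 33.30) on UW. Then |AZ| = |Z − A| = 68.87.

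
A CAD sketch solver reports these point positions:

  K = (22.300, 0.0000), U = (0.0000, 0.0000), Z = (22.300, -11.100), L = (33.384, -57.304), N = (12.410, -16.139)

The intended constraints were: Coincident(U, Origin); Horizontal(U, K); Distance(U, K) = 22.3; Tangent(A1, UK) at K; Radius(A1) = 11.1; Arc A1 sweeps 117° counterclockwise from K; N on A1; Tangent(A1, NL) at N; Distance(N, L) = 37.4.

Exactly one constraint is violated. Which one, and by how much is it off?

Distance(N, L) = 37.4 — off by 8.80.

U = (0.00, 0.00) ✓; U.y = 0.00, K.y = 0.00 ✓; |UK| = 22.30 ✓; ∠(ZK, KU) = 90.00° ✓; |ZK| = 11.10 ✓; bearing(Z→N) − bearing(Z→K) = 117.0° ✓; |ZN| = 11.10 ✓; ∠(ZN, NL) = 90.00° ✓; |NL| = 46.20 ✗.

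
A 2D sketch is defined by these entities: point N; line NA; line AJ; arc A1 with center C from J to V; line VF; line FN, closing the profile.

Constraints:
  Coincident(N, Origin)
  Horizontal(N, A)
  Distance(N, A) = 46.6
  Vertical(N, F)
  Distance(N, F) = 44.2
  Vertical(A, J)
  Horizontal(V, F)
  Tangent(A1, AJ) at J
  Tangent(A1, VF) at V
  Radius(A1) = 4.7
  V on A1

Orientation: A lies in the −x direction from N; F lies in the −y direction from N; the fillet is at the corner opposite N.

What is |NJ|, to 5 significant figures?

61.089

N is at the origin; N and A share the same y with |NA| = 46.6 and A on the −x side, so A = (-46.600, 0.0000). N and F share the same x with |NF| = 44.2 and F on the −y side, so F = (0.0000, -44.200). The virtual corner opposite N is at (-46.600, -44.200). Tangency of A1 to AJ means the radius CJ is perpendicular to AJ and tangency of A1 to VF means the radius CV is perpendicular to VF, with radius 4.7, so the center C sits 4.7 in from both sides at C = (-41.900, -39.500). That places the tangent points at J = (-46.600, -39.500) on AJ and V = (-41.900, -44.200) on VF. Then |NJ| = |J − N| = 61.089.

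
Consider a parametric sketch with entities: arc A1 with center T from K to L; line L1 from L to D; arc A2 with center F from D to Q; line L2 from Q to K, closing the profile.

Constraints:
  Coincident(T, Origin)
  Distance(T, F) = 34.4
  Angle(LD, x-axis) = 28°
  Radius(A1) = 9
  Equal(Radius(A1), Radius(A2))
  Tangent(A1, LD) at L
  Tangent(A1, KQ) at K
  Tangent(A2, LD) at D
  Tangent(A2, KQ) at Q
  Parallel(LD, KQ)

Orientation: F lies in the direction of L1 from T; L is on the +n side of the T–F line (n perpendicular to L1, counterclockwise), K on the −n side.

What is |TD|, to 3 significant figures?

35.6

The slot axis is L1's direction at 28.0°, so u = (cos 28.0°, sin 28.0°) = (0.883, 0.469) and n = (−sin 28.0°, cos 28.0°) = (-0.469, 0.883). T is at the origin and F lies 34.4 along u from T, so F = 34.4·u = (30.4, 16.1). Tangency of A1 to both parallel lines with radius 9.0 puts L and K at T ± 9.0·n: L = (-4.23, 7.95), K = (4.23, -7.95). Equal radii place D and Q the same way about F: D = F + 9.0·n = (26.1, 24.1), Q = F − 9.0·n = (34.6, 8.20). Then |TD| = |D − T| = 35.6.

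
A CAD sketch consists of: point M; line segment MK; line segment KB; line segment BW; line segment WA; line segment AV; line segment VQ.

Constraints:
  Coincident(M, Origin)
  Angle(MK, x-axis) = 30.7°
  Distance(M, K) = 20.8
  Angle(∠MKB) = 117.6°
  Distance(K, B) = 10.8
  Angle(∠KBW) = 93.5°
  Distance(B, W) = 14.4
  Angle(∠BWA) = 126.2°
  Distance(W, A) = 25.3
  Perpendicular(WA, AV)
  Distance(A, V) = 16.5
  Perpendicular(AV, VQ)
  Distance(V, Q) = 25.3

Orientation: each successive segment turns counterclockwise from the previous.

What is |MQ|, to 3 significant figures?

19.9

The perpendicularity gives AV at right angles to WA, so AV runs at -36.6°; with |AV| = 16.5, V = (1.06, -8.64). AV is perpendicular to VQ, so VQ runs at 53.4°; with |VQ| = 25.3, Q = (16.1, 11.7). Then |MQ| = |Q − M| = 19.9.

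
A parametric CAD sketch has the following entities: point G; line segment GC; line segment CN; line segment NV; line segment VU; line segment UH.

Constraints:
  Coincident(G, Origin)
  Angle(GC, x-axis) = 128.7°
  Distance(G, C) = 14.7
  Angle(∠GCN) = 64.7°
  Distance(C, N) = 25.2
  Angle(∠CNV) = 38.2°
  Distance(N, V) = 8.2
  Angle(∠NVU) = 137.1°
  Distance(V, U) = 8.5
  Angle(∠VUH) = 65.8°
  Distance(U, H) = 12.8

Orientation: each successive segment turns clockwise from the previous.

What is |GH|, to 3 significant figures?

22.6

∠NVU = 137.1° gives VU at -171° from the x-axis; with |VU| = 8.5, U = (1.83, 9.60). ∠VUH = 65.8° gives UH at 74.5° from the x-axis; with |UH| = 12.8, H = (5.25, 21.9). Then |GH| = |H − G| = 22.6.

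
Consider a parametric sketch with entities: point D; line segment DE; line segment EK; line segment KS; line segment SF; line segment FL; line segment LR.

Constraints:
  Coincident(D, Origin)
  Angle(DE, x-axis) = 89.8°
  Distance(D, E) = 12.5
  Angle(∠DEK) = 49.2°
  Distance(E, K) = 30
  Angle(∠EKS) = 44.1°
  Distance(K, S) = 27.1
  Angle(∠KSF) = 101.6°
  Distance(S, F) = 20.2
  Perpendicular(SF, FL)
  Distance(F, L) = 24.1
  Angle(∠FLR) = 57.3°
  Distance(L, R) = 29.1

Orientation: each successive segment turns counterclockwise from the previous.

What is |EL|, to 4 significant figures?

14.49

D is at the origin; DE runs at 89.8° with length 12.5, so E = (0.04363, 12.50). ∠DEK = 49.2° gives EK at -139.4° from the x-axis; with |EK| = 30.0, K = (-22.73, -7.023). ∠EKS = 44.1° gives KS at -3.500° from the x-axis; with |KS| = 27.1, S = (4.315, -8.678). ∠KSF = 101.6° gives SF at 74.90° from the x-axis; with |SF| = 20.2, F = (9.577, 10.82). SF is perpendicular to FL, so FL runs at 164.9°; with |FL| = 24.1, L = (-13.69, 17.10). Then |EL| = |L − E| = 14.49.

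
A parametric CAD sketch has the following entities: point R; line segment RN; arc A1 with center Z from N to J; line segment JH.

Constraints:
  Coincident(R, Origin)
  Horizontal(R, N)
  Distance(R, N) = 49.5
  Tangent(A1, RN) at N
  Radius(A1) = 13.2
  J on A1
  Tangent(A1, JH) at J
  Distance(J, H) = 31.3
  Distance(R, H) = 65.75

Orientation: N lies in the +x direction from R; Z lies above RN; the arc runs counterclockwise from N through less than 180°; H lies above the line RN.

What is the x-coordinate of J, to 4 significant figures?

61.07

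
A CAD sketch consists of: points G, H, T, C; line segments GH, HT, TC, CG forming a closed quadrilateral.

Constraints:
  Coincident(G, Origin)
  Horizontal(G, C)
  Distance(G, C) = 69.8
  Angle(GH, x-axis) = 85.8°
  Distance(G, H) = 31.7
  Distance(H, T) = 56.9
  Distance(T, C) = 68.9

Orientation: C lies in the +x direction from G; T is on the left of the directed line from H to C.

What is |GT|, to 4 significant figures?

81.19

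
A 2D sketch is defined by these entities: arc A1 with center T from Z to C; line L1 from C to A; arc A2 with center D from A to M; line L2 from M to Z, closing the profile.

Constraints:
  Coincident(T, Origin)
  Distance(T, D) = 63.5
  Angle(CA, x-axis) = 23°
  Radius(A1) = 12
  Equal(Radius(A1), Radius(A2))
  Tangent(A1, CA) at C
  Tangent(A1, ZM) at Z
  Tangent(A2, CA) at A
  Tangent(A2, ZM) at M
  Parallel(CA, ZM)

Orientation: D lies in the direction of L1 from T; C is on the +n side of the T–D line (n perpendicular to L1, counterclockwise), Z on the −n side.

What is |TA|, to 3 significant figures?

64.6

The slot axis is L1's direction at 23.0°, so u = (cos 23.0°, sin 23.0°) = (0.921, 0.391) and n = (−sin 23.0°, cos 23.0°) = (-0.391, 0.921). T is at the origin and D lies 63.5 along u from T, so D = 63.5·u = (58.5, 24.8). Tangency of A1 to both parallel lines with radius 12.0 puts C and Z at T ± 12.0·n: C = (-4.69, 11.0), Z = (4.69, -11.0). Equal radii place A and M the same way about D: A = D + 12.0·n = (53.8, 35.9), M = D − 12.0·n = (63.1, 13.8). Then |TA| = |A − T| = 64.6.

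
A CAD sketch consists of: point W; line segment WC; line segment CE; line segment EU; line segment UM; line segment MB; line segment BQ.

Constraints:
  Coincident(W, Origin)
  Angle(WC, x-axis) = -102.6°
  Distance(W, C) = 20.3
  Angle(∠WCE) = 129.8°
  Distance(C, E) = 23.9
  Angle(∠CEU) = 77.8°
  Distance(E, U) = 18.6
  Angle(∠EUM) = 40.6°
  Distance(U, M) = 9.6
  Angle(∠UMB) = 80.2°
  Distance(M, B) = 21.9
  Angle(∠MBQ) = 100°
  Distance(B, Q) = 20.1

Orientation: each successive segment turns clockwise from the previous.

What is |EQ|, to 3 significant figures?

29.9

W is at the origin; WC runs at -102.6° with length 20.3, so C = (-4.43, -19.8). ∠WCE = 129.8° gives CE at -153° from the x-axis; with |CE| = 23.9, E = (-25.7, -30.7). ∠CEU = 77.8° gives EU at 105° from the x-axis; with |EU| = 18.6, U = (-30.5, -12.8). ∠EUM = 40.6° gives UM at -34.4° from the x-axis; with |UM| = 9.6, M = (-22.6, -18.2). ∠UMB = 80.2° gives MB at -134° from the x-axis; with |MB| = 21.9, B = (-37.8, -33.9). ∠MBQ = 100.0° gives BQ at 146° from the x-axis; with |BQ| = 20.1, Q = (-54.5, -22.6). Then |EQ| = |Q − E| = 29.9.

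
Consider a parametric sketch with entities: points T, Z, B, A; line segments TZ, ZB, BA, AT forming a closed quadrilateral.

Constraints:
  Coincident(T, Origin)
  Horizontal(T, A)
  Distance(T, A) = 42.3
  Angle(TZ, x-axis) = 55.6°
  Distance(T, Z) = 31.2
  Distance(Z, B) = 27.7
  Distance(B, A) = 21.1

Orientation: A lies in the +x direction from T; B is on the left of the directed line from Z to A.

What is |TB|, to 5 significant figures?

49.548

Checks: |ZB| = 27.70 ✓; |BA| = 21.10 ✓.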